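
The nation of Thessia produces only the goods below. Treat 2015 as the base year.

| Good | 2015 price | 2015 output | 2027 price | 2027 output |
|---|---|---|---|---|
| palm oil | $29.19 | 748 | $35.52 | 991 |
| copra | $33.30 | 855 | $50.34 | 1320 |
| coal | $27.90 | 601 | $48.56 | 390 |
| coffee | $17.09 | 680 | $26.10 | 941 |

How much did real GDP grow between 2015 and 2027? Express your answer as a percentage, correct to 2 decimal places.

26.88%

Real GDP 2015 = Nominal GDP 2015 = 29.19·748 + 33.30·855 + 27.90·601 + 17.09·680 = 78694.72.
Real GDP 2027 (at 2015 prices) = 29.19·991 + 33.30·1320 + 27.90·390 + 17.09·941 = 99845.98.
Real growth = 99845.98/78694.72 − 1 = 0.2688.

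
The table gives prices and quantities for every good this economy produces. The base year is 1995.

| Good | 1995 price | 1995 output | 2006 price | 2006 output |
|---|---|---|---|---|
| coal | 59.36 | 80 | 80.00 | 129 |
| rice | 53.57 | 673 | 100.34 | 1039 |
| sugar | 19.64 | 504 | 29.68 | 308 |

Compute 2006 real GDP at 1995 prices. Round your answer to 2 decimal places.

Real GDP 2006 = Σ (p_1995 × q_2006) = 59.36·129 + 53.57·1039 + 19.64·308 = 69365.79.

69365.79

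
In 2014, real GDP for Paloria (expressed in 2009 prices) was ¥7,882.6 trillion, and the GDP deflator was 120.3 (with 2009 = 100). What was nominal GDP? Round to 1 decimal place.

Nominal GDP = Real × (GDP deflator/100) = 7882.6 × 1.203 = 9482.77.

¥9,482.8 trillion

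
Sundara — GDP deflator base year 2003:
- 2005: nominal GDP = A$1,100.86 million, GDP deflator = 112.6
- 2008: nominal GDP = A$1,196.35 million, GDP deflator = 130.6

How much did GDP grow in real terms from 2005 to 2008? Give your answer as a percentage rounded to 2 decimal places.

Real GDP 2005 = 1100.86 / 1.126 = 977.67.
Real GDP 2008 = 1196.35 / 1.306 = 916.04.
Real growth = 916.04 / 977.67 − 1 = -0.0630.

-6.30%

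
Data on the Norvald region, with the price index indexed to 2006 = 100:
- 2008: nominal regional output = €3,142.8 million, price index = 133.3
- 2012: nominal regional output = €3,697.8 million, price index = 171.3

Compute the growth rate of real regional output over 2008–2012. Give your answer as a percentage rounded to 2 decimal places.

Real regional output 2008 = 3142.8 / 1.333 = 2357.69.
Real regional output 2012 = 3697.8 / 1.713 = 2158.67.
Real growth = 2158.67 / 2357.69 − 1 = -0.0844.

-8.44%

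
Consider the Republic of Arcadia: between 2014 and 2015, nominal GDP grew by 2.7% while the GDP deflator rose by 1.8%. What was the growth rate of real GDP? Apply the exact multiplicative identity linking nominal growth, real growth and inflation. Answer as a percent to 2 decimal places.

0.88%

(1 + g_nom) = (1 + g_real)(1 + π), so g_real = 1.0270 / 1.0180 − 1 = 0.00884.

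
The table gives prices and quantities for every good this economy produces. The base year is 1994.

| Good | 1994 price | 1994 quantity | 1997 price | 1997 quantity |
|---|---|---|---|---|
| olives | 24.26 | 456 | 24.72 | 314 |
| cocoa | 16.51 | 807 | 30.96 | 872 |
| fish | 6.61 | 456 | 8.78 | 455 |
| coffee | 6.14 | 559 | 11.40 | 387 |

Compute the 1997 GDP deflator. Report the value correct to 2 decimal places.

157.55

Nominal GDP 1997 = 24.72·314 + 30.96·872 + 8.78·455 + 11.40·387 = 43165.90.
Real GDP 1997 (at 1994 prices) = 24.26·314 + 16.51·872 + 6.61·455 + 6.14·387 = 27398.09.
Deflator = Nominal/Real × 100 = 43165.90/27398.09 × 100 = 157.551.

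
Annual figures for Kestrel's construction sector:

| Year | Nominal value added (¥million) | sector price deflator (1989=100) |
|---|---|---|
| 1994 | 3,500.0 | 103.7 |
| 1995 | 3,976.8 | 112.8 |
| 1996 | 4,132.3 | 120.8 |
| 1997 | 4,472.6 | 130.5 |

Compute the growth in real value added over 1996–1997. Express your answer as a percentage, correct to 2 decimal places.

Real value added 1996 = 4132.3/1.208 = 3420.78.
Real value added 1997 = 4472.6/1.305 = 3427.28.
Change = 3427.28/3420.78 − 1 = 0.0019.

0.19%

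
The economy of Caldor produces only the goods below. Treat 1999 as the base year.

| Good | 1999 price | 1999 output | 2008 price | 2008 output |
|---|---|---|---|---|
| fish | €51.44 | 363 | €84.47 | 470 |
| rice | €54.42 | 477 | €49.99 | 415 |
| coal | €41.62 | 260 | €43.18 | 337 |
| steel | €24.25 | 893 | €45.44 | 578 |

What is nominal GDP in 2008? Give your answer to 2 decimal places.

Nominal GDP 2008 = Σ (p_2008 × q_2008) = 84.47·470 + 49.99·415 + 43.18·337 + 45.44·578 = 101262.73.

€101262.73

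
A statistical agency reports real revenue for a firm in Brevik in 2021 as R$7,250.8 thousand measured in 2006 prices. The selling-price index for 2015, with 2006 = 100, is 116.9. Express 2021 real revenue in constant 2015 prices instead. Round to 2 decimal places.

R$8,476.19 thousand

Real revenue in 2015 prices = Real revenue in 2006 prices × (P_2015/P_2006) = 7250.8 × 1.169 = 8476.19.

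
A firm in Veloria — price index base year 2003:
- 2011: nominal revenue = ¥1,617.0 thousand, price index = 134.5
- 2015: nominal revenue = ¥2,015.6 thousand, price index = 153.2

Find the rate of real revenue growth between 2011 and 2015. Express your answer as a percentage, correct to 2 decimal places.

Deflate each year: 2011 → 1617.0/1.345 = 1202.23; 2015 → 2015.6/1.532 = 1315.67.
So real revenue changed by 1315.67/1202.23 − 1 = 0.0944, i.e. 9.44%.

9.44%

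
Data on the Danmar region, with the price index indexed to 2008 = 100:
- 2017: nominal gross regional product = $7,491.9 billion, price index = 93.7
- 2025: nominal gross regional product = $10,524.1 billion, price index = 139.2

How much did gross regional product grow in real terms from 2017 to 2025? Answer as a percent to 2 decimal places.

Deflate each year: 2017 → 7491.9/0.937 = 7995.62; 2025 → 10524.1/1.392 = 7560.42.
So real gross regional product changed by 7560.42/7995.62 − 1 = -0.0544, i.e. -5.44%.

-5.44%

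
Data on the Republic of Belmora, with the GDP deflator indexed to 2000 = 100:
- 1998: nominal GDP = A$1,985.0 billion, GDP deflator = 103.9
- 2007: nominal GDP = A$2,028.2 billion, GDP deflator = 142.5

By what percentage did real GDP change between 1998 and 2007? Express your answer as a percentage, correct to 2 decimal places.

-25.50%

Deflate each year: 1998 → 1985.0/1.039 = 1910.49; 2007 → 2028.2/1.425 = 1423.30.
So real GDP changed by 1423.30/1910.49 − 1 = -0.2550, i.e. -25.50%.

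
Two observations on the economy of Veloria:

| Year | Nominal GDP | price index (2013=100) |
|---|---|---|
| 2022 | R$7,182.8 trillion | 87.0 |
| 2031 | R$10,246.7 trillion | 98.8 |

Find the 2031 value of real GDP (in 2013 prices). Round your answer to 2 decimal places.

R$10,371.15 trillion

Real GDP = Nominal / (price index/100) = 10246.7 / 0.988 = 10371.15.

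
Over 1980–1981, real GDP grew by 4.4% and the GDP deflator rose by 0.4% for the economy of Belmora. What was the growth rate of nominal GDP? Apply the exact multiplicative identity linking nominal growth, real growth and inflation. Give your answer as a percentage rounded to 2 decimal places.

(1 + g_nom) = (1 + g_real)(1 + π) = 1.0440 × 1.0040 = 1.04818.

4.82%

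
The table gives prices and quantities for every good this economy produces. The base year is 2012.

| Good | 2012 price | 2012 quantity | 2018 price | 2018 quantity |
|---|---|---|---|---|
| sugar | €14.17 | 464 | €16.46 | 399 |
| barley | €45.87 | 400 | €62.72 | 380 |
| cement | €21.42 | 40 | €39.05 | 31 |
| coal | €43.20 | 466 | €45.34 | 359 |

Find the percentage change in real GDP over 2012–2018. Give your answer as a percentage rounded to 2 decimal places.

Real GDP 2012 = Nominal GDP 2012 = 14.17·464 + 45.87·400 + 21.42·40 + 43.20·466 = 45910.88.
Real GDP 2018 (at 2012 prices) = 14.17·399 + 45.87·380 + 21.42·31 + 43.20·359 = 39257.25.
Real growth = 39257.25/45910.88 − 1 = -0.1449.

-14.49%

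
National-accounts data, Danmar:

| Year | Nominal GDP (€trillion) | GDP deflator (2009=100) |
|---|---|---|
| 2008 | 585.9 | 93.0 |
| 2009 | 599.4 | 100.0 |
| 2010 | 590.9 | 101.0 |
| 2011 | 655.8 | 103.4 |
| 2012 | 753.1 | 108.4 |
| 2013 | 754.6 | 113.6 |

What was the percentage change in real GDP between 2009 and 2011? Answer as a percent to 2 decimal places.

Real GDP 2009 = 599.4/1.000 = 599.40.
Real GDP 2011 = 655.8/1.034 = 634.24.
Change = 634.24/599.40 − 1 = 0.0581.

5.81%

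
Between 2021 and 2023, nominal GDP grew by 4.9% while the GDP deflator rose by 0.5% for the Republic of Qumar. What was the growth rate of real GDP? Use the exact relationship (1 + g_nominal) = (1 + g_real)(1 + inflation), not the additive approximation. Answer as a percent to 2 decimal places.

4.38%

(1 + g_nom) = (1 + g_real)(1 + π), so g_real = 1.0490 / 1.0050 − 1 = 0.04378.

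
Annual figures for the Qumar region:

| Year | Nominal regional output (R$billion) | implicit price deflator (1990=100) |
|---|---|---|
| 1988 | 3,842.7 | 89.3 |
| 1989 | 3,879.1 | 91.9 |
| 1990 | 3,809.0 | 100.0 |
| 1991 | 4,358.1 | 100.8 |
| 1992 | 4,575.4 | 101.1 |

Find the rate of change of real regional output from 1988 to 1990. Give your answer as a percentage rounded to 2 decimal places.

Real regional output 1988 = 3842.7/0.893 = 4303.14.
Real regional output 1990 = 3809.0/1.000 = 3809.00.
Change = 3809.00/4303.14 − 1 = -0.1148.

-11.48%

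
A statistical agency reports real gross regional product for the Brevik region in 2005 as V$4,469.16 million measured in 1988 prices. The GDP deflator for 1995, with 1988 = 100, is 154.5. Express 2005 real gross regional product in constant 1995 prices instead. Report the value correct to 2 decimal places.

V$6,904.85 million

Real gross regional product in 1995 prices = Real gross regional product in 1988 prices × (P_1995/P_1988) = 4469.16 × 1.545 = 6904.85.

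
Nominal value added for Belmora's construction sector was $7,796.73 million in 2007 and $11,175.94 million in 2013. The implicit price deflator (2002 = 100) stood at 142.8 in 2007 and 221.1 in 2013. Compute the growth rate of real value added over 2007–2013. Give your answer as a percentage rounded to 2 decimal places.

-7.42%

Deflate each year: 2007 → 7796.73/1.428 = 5459.89; 2013 → 11175.94/2.211 = 5054.70.
So real value added changed by 5054.70/5459.89 − 1 = -0.0742, i.e. -7.42%.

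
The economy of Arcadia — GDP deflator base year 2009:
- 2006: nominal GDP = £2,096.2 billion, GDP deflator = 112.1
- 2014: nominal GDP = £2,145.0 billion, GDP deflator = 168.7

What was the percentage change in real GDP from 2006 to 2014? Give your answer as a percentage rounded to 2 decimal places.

-32.00%

Deflate each year: 2006 → 2096.2/1.121 = 1869.94; 2014 → 2145.0/1.687 = 1271.49.
So real GDP changed by 1271.49/1869.94 − 1 = -0.3200, i.e. -32.00%.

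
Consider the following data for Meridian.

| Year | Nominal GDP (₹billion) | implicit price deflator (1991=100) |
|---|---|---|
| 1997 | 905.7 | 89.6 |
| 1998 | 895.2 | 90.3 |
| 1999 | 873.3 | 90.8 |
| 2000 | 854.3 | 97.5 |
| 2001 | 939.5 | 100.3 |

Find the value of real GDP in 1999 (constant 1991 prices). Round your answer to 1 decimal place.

₹961.8 billion

Real GDP 1999 = 873.3 / 0.908 = 961.78.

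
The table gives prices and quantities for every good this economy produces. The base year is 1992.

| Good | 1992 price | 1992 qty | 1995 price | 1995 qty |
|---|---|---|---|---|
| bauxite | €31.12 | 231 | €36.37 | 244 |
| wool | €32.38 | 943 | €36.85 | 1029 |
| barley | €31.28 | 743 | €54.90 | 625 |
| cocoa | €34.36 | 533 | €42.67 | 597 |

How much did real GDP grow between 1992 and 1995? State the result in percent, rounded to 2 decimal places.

Real GDP 1992 = Nominal GDP 1992 = 31.12·231 + 32.38·943 + 31.28·743 + 34.36·533 = 79277.98.
Real GDP 1995 (at 1992 prices) = 31.12·244 + 32.38·1029 + 31.28·625 + 34.36·597 = 80975.22.
Real growth = 80975.22/79277.98 − 1 = 0.0214.

2.14%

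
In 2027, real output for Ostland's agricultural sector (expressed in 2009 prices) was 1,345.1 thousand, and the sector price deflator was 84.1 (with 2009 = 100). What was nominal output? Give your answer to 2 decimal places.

1,131.23 thousand

Nominal output = Real × (sector price deflator/100) = 1345.1 × 0.841 = 1131.23.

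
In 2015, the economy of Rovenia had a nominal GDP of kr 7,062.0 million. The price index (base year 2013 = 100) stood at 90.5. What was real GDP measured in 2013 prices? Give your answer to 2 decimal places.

kr 7,803.31 million

Real GDP = Nominal / (price index/100) = 7062.0 / 0.905 = 7803.31.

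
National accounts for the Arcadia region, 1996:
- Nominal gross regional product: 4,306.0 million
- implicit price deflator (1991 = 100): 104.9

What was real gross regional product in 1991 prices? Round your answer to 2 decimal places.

Real gross regional product = Nominal / (implicit price deflator/100) = 4306.0 / 1.049 = 4104.86.

4,104.86 million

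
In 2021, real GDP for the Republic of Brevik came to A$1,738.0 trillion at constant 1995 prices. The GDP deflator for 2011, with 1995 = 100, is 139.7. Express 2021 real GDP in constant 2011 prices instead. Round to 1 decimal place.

A$2,428.0 trillion

Real GDP in 2011 prices = Real GDP in 1995 prices × (P_2011/P_1995) = 1738.0 × 1.397 = 2427.99.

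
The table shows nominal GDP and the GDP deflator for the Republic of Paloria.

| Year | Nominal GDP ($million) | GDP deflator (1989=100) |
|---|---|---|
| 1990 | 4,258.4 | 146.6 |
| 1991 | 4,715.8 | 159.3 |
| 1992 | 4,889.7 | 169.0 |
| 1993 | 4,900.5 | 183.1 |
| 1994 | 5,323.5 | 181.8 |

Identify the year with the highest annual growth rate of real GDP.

1991: real = 4715.8/1.593 = 2960.33; growth vs 1990 (2904.77) = 1.91%.
1992: real = 4889.7/1.690 = 2893.31; growth vs 1991 (2960.33) = -2.26%.
1993: real = 4900.5/1.831 = 2676.41; growth vs 1992 (2893.31) = -7.50%.
1994: real = 5323.5/1.818 = 2928.22; growth vs 1993 (2676.41) = 9.41%.

1994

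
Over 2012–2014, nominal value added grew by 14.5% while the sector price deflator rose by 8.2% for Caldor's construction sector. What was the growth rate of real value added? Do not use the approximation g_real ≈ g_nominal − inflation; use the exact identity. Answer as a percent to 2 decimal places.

5.82%

(1 + g_nom) = (1 + g_real)(1 + π), so g_real = 1.1450 / 1.0820 − 1 = 0.05823.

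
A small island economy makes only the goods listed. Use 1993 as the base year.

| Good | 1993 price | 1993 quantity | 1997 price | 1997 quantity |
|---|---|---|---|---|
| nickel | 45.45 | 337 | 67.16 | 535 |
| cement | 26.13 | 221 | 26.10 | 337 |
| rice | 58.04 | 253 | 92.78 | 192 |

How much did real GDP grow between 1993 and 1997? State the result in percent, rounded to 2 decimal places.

23.73%

Real GDP 1993 = Nominal GDP 1993 = 45.45·337 + 26.13·221 + 58.04·253 = 35775.50.
Real GDP 1997 (at 1993 prices) = 45.45·535 + 26.13·337 + 58.04·192 = 44265.24.
Real growth = 44265.24/35775.50 − 1 = 0.2373.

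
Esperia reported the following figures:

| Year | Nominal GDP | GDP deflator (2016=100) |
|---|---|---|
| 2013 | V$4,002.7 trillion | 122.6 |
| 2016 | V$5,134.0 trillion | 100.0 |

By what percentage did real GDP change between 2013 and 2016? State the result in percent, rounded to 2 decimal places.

57.25%

Deflate each year: 2013 → 4002.7/1.226 = 3264.85; 2016 → 5134.0/1.000 = 5134.00.
So real GDP changed by 5134.00/3264.85 − 1 = 0.5725, i.e. 57.25%.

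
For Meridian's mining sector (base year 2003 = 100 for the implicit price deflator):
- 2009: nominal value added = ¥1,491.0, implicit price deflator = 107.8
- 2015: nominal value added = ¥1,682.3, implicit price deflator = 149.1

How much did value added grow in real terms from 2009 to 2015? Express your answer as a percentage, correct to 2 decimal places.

Deflate each year: 2009 → 1491.0/1.078 = 1383.12; 2015 → 1682.3/1.491 = 1128.30.
So real value added changed by 1128.30/1383.12 − 1 = -0.1842, i.e. -18.42%.

-18.42%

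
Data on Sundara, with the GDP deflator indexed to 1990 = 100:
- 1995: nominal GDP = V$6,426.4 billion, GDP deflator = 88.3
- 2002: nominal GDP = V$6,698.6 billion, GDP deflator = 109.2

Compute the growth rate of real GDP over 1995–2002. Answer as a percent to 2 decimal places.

-15.71%

Real GDP 1995 = 6426.4 / 0.883 = 7277.92.
Real GDP 2002 = 6698.6 / 1.092 = 6134.25.
Real growth = 6134.25 / 7277.92 − 1 = -0.1571.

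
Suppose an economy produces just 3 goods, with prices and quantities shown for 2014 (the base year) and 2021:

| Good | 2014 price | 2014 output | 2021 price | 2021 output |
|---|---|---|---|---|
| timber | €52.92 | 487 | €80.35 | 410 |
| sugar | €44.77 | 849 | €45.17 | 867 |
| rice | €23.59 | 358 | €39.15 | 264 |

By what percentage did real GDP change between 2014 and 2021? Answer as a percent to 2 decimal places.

Real GDP 2014 = Nominal GDP 2014 = 52.92·487 + 44.77·849 + 23.59·358 = 72226.99.
Real GDP 2021 (at 2014 prices) = 52.92·410 + 44.77·867 + 23.59·264 = 66740.55.
Real growth = 66740.55/72226.99 − 1 = -0.0760.

-7.60%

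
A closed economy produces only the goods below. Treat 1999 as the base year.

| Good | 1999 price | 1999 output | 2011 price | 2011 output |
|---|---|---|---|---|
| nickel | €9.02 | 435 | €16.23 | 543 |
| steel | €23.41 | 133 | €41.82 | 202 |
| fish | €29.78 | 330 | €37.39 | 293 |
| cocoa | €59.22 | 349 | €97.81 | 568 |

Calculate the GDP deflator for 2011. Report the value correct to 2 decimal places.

Nominal GDP 2011 = 16.23·543 + 41.82·202 + 37.39·293 + 97.81·568 = 83771.88.
Real GDP 2011 (at 1999 prices) = 9.02·543 + 23.41·202 + 29.78·293 + 59.22·568 = 51989.18.
Deflator = Nominal/Real × 100 = 83771.88/51989.18 × 100 = 161.133.

161.13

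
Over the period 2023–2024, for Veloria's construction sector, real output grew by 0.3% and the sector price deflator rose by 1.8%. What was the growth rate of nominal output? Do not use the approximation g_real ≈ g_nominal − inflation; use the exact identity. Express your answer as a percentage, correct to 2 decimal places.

(1 + g_nom) = (1 + g_real)(1 + π) = 1.0030 × 1.0180 = 1.02105.

2.11%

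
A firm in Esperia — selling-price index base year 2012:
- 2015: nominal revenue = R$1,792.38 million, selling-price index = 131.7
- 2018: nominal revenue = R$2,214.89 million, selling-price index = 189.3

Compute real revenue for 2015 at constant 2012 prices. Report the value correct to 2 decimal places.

R$1,360.96 million

Real revenue = Nominal / (selling-price index/100) = 1792.38 / 1.317 = 1360.96.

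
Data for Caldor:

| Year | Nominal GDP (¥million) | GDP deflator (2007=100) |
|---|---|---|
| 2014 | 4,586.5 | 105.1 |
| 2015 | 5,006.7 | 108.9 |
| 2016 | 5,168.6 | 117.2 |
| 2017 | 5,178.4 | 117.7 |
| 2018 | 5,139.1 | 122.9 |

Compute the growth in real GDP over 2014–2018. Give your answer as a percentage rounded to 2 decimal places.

-4.18%

Real GDP 2014 = 4586.5/1.051 = 4363.94.
Real GDP 2018 = 5139.1/1.229 = 4181.53.
Change = 4181.53/4363.94 − 1 = -0.0418.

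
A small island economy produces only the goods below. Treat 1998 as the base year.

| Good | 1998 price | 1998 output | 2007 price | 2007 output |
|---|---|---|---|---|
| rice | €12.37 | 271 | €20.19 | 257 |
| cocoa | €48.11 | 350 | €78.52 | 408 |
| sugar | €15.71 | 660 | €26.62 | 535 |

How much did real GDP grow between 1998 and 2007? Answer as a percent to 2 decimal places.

2.14%

Real GDP 1998 = Nominal GDP 1998 = 12.37·271 + 48.11·350 + 15.71·660 = 30559.37.
Real GDP 2007 (at 1998 prices) = 12.37·257 + 48.11·408 + 15.71·535 = 31212.82.
Real growth = 31212.82/30559.37 − 1 = 0.0214.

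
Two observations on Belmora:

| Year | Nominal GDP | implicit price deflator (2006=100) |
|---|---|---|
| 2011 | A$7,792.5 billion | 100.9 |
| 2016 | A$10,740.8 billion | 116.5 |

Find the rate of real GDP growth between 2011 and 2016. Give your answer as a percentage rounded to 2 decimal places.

19.38%

Real GDP 2011 = 7792.5 / 1.009 = 7722.99.
Real GDP 2016 = 10740.8 / 1.165 = 9219.57.
Real growth = 9219.57 / 7722.99 − 1 = 0.1938.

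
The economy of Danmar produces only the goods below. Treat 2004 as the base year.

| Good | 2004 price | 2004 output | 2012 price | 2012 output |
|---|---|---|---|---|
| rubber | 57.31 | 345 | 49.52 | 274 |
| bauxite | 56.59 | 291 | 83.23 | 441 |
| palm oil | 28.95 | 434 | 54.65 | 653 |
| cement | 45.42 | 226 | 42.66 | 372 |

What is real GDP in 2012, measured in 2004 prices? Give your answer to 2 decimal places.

Real GDP 2012 = Σ (p_2004 × q_2012) = 57.31·274 + 56.59·441 + 28.95·653 + 45.42·372 = 76459.72.

76459.72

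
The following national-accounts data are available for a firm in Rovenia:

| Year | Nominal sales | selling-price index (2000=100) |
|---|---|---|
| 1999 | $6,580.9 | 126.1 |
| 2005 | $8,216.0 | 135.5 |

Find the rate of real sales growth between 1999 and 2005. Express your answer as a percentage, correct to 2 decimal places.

Real sales 1999 = 6580.9 / 1.261 = 5218.79.
Real sales 2005 = 8216.0 / 1.355 = 6063.47.
Real growth = 6063.47 / 5218.79 − 1 = 0.1619.

16.19%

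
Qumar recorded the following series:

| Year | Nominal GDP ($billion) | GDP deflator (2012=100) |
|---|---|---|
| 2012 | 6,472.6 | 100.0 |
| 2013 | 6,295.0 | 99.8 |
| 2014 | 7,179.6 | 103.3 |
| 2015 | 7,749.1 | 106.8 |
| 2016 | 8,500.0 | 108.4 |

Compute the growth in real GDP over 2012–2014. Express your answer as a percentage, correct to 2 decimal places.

Real GDP 2012 = 6472.6/1.000 = 6472.60.
Real GDP 2014 = 7179.6/1.033 = 6950.24.
Change = 6950.24/6472.60 − 1 = 0.0738.

7.38%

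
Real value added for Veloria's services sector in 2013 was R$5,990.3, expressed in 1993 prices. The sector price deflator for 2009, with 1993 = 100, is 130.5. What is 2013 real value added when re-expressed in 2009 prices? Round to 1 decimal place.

R$7,817.3

Real value added in 2009 prices = Real value added in 1993 prices × (P_2009/P_1993) = 5990.3 × 1.305 = 7817.34.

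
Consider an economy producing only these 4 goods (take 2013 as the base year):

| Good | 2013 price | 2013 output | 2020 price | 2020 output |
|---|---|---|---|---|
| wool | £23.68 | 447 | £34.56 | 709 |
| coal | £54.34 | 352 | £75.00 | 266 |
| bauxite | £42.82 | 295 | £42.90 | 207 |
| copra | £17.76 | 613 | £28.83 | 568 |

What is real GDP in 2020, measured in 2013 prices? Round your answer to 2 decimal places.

Real GDP 2020 = Σ (p_2013 × q_2020) = 23.68·709 + 54.34·266 + 42.82·207 + 17.76·568 = 50194.98.

£50194.98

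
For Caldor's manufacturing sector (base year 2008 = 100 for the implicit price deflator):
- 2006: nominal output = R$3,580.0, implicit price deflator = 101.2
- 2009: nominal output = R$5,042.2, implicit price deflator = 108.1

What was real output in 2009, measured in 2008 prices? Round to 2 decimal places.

Real output = Nominal / (implicit price deflator/100) = 5042.2 / 1.081 = 4664.38.

R$4,664.38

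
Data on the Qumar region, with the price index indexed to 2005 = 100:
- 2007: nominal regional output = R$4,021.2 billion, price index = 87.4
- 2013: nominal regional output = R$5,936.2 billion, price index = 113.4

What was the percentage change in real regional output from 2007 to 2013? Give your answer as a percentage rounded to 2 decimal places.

13.78%

Real regional output 2007 = 4021.2 / 0.874 = 4600.92.
Real regional output 2013 = 5936.2 / 1.134 = 5234.74.
Real growth = 5234.74 / 4600.92 − 1 = 0.1378.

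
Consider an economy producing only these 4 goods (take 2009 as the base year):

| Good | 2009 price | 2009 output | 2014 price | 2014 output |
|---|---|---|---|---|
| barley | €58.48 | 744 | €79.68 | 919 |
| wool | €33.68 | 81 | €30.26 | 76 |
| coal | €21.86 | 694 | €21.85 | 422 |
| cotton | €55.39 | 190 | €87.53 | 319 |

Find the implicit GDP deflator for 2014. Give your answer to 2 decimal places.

135.42

Nominal GDP 2014 = 79.68·919 + 30.26·76 + 21.85·422 + 87.53·319 = 112668.45.
Real GDP 2014 (at 2009 prices) = 58.48·919 + 33.68·76 + 21.86·422 + 55.39·319 = 83197.13.
Deflator = Nominal/Real × 100 = 112668.45/83197.13 × 100 = 135.423.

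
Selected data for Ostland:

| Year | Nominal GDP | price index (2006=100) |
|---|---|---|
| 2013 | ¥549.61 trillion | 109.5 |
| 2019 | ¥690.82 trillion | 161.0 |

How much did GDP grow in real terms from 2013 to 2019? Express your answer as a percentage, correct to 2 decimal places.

Deflate each year: 2013 → 549.61/1.095 = 501.93; 2019 → 690.82/1.610 = 429.08.
So real GDP changed by 429.08/501.93 − 1 = -0.1451, i.e. -14.51%.

-14.51%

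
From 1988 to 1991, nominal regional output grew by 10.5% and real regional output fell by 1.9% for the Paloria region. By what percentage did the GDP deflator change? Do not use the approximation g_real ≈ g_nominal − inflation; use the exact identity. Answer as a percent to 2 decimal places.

(1 + g_nom) = (1 + g_real)(1 + π), so π = 1.1050 / 0.9810 − 1 = 0.12640.

12.64%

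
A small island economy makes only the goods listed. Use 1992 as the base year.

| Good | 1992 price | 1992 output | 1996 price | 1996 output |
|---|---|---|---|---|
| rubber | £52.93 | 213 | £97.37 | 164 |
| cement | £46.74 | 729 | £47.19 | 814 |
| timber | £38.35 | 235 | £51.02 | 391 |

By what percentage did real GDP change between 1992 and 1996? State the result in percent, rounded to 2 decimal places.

13.54%

Real GDP 1992 = Nominal GDP 1992 = 52.93·213 + 46.74·729 + 38.35·235 = 54359.80.
Real GDP 1996 (at 1992 prices) = 52.93·164 + 46.74·814 + 38.35·391 = 61721.73.
Real growth = 61721.73/54359.80 − 1 = 0.1354.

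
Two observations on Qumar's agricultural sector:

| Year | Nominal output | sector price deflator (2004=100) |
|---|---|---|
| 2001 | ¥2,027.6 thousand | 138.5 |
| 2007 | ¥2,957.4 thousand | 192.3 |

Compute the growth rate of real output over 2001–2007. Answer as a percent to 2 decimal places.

5.05%

Deflate each year: 2001 → 2027.6/1.385 = 1463.97; 2007 → 2957.4/1.923 = 1537.91.
So real output changed by 1537.91/1463.97 − 1 = 0.0505, i.e. 5.05%.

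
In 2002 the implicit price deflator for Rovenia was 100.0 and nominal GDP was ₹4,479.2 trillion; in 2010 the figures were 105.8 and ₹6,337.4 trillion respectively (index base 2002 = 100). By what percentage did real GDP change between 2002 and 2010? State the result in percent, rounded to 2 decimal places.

33.73%

Deflate each year: 2002 → 4479.2/1.000 = 4479.20; 2010 → 6337.4/1.058 = 5989.98.
So real GDP changed by 5989.98/4479.20 − 1 = 0.3373, i.e. 33.73%.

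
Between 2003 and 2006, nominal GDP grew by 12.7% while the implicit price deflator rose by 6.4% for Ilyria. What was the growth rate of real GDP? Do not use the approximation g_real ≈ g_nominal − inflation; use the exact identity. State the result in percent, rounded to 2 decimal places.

(1 + g_nom) = (1 + g_real)(1 + π), so g_real = 1.1270 / 1.0640 − 1 = 0.05921.

5.92%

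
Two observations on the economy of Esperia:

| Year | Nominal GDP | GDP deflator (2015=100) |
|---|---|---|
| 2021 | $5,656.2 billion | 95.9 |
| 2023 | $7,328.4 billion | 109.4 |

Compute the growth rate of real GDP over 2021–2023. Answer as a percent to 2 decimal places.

Real GDP 2021 = 5656.2 / 0.959 = 5898.02.
Real GDP 2023 = 7328.4 / 1.094 = 6698.72.
Real growth = 6698.72 / 5898.02 − 1 = 0.1358.

13.58%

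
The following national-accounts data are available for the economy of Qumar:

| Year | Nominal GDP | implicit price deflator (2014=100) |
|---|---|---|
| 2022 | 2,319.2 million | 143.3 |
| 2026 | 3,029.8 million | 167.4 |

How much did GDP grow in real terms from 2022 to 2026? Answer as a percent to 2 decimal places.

11.83%

Real GDP 2022 = 2319.2 / 1.433 = 1618.42.
Real GDP 2026 = 3029.8 / 1.674 = 1809.92.
Real growth = 1809.92 / 1618.42 − 1 = 0.1183.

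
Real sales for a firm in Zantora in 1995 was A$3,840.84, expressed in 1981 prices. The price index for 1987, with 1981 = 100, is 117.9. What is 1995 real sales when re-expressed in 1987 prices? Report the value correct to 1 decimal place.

Real sales in 1987 prices = Real sales in 1981 prices × (P_1987/P_1981) = 3840.84 × 1.179 = 4528.35.

A$4,528.4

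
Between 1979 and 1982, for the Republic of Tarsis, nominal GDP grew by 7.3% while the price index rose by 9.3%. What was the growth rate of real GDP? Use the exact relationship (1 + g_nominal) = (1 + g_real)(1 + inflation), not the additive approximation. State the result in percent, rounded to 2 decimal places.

-1.83%

(1 + g_nom) = (1 + g_real)(1 + π), so g_real = 1.0730 / 1.0930 − 1 = -0.01830.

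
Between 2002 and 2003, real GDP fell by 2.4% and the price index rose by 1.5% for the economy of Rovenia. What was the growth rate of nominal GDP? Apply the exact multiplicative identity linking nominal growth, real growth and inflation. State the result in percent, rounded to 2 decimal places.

-0.94%

(1 + g_nom) = (1 + g_real)(1 + π) = 0.9760 × 1.0150 = 0.99064.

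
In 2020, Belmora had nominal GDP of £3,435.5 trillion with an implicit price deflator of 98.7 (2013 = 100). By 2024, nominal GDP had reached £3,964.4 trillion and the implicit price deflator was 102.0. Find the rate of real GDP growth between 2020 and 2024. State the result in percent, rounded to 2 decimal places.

Real GDP 2020 = 3435.5 / 0.987 = 3480.75.
Real GDP 2024 = 3964.4 / 1.020 = 3886.67.
Real growth = 3886.67 / 3480.75 − 1 = 0.1166.

11.66%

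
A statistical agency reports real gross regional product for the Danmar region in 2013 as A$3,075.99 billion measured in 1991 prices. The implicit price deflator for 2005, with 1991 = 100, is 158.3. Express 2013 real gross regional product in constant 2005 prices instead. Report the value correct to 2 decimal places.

Real gross regional product in 2005 prices = Real gross regional product in 1991 prices × (P_2005/P_1991) = 3075.99 × 1.583 = 4869.29.

A$4,869.29 billion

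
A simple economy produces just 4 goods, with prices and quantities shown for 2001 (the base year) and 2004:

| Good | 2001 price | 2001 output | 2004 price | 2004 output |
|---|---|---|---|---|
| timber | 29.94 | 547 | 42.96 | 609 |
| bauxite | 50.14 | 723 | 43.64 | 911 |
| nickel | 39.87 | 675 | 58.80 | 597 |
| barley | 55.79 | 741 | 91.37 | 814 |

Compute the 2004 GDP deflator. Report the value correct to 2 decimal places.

Nominal GDP 2004 = 42.96·609 + 43.64·911 + 58.80·597 + 91.37·814 = 175397.46.
Real GDP 2004 (at 2001 prices) = 29.94·609 + 50.14·911 + 39.87·597 + 55.79·814 = 133126.45.
Deflator = Nominal/Real × 100 = 175397.46/133126.45 × 100 = 131.753.

131.75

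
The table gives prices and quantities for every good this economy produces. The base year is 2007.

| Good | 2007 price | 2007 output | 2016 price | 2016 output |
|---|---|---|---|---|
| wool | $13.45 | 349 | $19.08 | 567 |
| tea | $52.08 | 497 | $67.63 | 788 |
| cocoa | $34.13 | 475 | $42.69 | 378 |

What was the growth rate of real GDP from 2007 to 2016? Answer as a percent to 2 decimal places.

31.58%

Real GDP 2007 = Nominal GDP 2007 = 13.45·349 + 52.08·497 + 34.13·475 = 46789.56.
Real GDP 2016 (at 2007 prices) = 13.45·567 + 52.08·788 + 34.13·378 = 61566.33.
Real growth = 61566.33/46789.56 − 1 = 0.3158.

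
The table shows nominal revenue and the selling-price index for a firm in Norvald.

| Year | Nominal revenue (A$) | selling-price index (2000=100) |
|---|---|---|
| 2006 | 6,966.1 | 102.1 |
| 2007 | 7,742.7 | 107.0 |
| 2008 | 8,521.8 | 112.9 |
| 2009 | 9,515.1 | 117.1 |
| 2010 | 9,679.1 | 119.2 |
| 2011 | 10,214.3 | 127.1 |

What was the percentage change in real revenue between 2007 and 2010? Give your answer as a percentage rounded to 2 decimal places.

Real revenue 2007 = 7742.7/1.070 = 7236.17.
Real revenue 2010 = 9679.1/1.192 = 8120.05.
Change = 8120.05/7236.17 − 1 = 0.1221.

12.21%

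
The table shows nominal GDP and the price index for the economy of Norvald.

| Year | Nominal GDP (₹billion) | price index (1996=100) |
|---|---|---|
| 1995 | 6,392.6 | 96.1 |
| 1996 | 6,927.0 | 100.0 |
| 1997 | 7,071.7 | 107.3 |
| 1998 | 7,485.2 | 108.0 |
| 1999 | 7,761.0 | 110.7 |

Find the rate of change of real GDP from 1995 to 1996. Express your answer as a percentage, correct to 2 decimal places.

Real GDP 1995 = 6392.6/0.961 = 6652.03.
Real GDP 1996 = 6927.0/1.000 = 6927.00.
Change = 6927.00/6652.03 − 1 = 0.0413.

4.13%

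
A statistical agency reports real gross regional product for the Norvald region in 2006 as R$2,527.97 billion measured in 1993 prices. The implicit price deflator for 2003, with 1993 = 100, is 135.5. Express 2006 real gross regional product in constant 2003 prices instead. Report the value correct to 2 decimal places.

R$3,425.40 billion

Real gross regional product in 2003 prices = Real gross regional product in 1993 prices × (P_2003/P_1993) = 2527.97 × 1.355 = 3425.40.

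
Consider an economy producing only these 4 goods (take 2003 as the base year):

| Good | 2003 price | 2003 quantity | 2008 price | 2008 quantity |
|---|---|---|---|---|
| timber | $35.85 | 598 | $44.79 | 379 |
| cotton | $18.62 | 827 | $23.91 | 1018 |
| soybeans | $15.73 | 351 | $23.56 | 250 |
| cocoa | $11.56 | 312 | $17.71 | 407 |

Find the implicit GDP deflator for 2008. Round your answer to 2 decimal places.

132.14

Nominal GDP 2008 = 44.79·379 + 23.91·1018 + 23.56·250 + 17.71·407 = 54413.76.
Real GDP 2008 (at 2003 prices) = 35.85·379 + 18.62·1018 + 15.73·250 + 11.56·407 = 41179.73.
Deflator = Nominal/Real × 100 = 54413.76/41179.73 × 100 = 132.137.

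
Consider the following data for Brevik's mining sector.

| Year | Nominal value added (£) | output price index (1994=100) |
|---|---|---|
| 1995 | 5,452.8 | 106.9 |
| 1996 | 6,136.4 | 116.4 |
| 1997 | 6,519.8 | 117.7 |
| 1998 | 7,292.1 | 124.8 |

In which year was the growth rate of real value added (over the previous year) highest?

1996: real = 6136.4/1.164 = 5271.82; growth vs 1995 (5100.84) = 3.35%.
1997: real = 6519.8/1.177 = 5539.34; growth vs 1996 (5271.82) = 5.07%.
1998: real = 7292.1/1.248 = 5843.03; growth vs 1997 (5539.34) = 5.48%.

1998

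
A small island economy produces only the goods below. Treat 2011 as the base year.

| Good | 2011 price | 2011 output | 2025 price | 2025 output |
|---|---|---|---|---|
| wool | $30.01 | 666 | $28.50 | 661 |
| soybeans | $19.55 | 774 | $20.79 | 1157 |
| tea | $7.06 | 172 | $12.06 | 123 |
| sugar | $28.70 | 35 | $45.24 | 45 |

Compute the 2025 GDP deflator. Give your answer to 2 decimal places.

Nominal GDP 2025 = 28.50·661 + 20.79·1157 + 12.06·123 + 45.24·45 = 46411.71.
Real GDP 2025 (at 2011 prices) = 30.01·661 + 19.55·1157 + 7.06·123 + 28.70·45 = 44615.84.
Deflator = Nominal/Real × 100 = 46411.71/44615.84 × 100 = 104.025.

104.03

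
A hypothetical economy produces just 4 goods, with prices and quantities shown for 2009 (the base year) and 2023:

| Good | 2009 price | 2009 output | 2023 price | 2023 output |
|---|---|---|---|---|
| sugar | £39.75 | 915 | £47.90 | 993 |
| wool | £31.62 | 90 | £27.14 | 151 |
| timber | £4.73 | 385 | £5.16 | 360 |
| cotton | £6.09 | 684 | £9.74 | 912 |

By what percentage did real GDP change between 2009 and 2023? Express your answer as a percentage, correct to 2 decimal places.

Real GDP 2009 = Nominal GDP 2009 = 39.75·915 + 31.62·90 + 4.73·385 + 6.09·684 = 45203.66.
Real GDP 2023 (at 2009 prices) = 39.75·993 + 31.62·151 + 4.73·360 + 6.09·912 = 51503.25.
Real growth = 51503.25/45203.66 − 1 = 0.1394.

13.94%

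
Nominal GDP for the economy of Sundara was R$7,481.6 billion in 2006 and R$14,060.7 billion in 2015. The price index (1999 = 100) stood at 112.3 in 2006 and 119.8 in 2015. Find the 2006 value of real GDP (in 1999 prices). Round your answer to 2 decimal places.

R$6,662.15 billion

Real GDP = Nominal / (price index/100) = 7481.6 / 1.123 = 6662.15.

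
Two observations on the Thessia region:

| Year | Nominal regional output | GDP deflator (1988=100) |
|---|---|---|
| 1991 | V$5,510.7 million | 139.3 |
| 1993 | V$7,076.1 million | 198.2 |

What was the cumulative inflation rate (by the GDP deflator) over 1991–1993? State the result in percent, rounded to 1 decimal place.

Price-level change = 198.2 / 139.3 − 1 = 0.4228.

42.3%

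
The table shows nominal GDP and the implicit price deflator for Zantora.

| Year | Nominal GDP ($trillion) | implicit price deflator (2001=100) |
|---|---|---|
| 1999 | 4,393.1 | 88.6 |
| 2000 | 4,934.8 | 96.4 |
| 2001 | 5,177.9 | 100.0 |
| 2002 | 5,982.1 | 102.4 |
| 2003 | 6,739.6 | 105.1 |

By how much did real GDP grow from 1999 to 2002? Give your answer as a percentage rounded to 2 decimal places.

Real GDP 1999 = 4393.1/0.886 = 4958.35.
Real GDP 2002 = 5982.1/1.024 = 5841.89.
Change = 5841.89/4958.35 − 1 = 0.1782.

17.82%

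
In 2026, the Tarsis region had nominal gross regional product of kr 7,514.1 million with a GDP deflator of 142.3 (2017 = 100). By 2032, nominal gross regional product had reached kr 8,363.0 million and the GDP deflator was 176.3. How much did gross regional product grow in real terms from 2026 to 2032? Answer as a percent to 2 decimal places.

-10.17%

Real gross regional product 2026 = 7514.1 / 1.423 = 5280.46.
Real gross regional product 2032 = 8363.0 / 1.763 = 4743.62.
Real growth = 4743.62 / 5280.46 − 1 = -0.1017.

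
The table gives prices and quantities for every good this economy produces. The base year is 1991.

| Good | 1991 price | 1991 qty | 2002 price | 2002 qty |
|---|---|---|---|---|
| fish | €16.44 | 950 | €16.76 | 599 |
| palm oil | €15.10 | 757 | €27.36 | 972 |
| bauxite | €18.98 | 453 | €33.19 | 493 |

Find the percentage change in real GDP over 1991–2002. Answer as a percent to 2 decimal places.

Real GDP 1991 = Nominal GDP 1991 = 16.44·950 + 15.10·757 + 18.98·453 = 35646.64.
Real GDP 2002 (at 1991 prices) = 16.44·599 + 15.10·972 + 18.98·493 = 33881.90.
Real growth = 33881.90/35646.64 − 1 = -0.0495.

-4.95%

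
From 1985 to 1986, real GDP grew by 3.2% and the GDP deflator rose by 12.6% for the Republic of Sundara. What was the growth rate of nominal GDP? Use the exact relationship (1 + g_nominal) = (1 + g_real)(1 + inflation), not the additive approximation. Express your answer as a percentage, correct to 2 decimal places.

(1 + g_nom) = (1 + g_real)(1 + π) = 1.0320 × 1.1260 = 1.16203.

16.20%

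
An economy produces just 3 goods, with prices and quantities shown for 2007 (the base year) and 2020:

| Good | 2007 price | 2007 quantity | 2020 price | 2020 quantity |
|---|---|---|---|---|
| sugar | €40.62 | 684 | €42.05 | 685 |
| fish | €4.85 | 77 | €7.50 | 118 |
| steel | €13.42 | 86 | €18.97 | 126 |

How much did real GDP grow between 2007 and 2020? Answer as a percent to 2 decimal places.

Real GDP 2007 = Nominal GDP 2007 = 40.62·684 + 4.85·77 + 13.42·86 = 29311.65.
Real GDP 2020 (at 2007 prices) = 40.62·685 + 4.85·118 + 13.42·126 = 30087.92.
Real growth = 30087.92/29311.65 − 1 = 0.0265.

2.65%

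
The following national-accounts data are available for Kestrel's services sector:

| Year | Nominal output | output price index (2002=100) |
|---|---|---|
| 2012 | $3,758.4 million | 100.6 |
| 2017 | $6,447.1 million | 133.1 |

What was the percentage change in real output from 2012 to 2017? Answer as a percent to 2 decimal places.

Deflate each year: 2012 → 3758.4/1.006 = 3735.98; 2017 → 6447.1/1.331 = 4843.80.
So real output changed by 4843.80/3735.98 − 1 = 0.2965, i.e. 29.65%.

29.65%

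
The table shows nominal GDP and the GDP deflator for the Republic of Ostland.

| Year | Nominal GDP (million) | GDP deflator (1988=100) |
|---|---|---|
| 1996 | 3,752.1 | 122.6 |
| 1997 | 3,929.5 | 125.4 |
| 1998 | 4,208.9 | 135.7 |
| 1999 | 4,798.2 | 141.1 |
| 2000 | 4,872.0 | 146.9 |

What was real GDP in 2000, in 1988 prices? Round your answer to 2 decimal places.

Real GDP 2000 = 4872.0 / 1.469 = 3316.54.

3,316.54 million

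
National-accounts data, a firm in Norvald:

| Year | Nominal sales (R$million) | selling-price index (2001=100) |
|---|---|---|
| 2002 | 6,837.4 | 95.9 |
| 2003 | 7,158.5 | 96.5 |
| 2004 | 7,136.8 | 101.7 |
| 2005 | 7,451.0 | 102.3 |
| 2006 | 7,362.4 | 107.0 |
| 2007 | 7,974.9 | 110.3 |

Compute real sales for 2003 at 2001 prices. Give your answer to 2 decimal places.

Real sales 2003 = 7158.5 / 0.965 = 7418.13.

R$7,418.13 million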